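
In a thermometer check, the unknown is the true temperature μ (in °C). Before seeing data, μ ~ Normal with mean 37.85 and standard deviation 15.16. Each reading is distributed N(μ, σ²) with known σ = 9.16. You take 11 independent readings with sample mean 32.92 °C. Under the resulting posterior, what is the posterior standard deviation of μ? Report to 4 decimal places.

2.7171

For Normal data with known variance σ², a Normal(μ₀, σ₀²) prior on μ is conjugate. Posterior precision = 1/σ₀² + n/σ²; posterior mean is the precision-weighted average of μ₀ and x̄.
σ₀² = 15.16² = 229.8256, σ² = 9.16² = 83.9056; σ² + n·σ₀² = 83.9056 + 11·229.8256 = 2611.9872.
Posterior precision = 1/σ₀² + n/σ² = 1/229.8256 + 11/83.9056 = (σ² + n·σ₀²)/(σ₀²σ²) = 2611.9872/(229.8256·83.9056); posterior variance σₙ² = σ₀²σ²/(σ² + n·σ₀²) = 229.8256·83.9056/2611.9872 = 7.382752.
Posterior SD = √σₙ² = √(229.8256·83.9056/2611.9872) = 2.7171.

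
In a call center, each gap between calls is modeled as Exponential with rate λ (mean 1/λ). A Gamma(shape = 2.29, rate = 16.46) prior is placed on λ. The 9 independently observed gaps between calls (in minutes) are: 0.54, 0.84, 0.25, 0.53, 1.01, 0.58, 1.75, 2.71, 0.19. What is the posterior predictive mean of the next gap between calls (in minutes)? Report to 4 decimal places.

With a Gamma(shape α, rate β) prior on the exponential rate λ, the posterior after n observations with total T = Σxᵢ is Gamma(α+n, β+T).
Sum of observations T = 8.40 minutes; n = 9.
Posterior: Gamma(2.29+9, 16.46+8.40) = Gamma(11.29, 24.86).
The predictive distribution for the next observation is Lomax; its mean is β/(α−1) = 24.86/10.29 = 2.4159.

2.4159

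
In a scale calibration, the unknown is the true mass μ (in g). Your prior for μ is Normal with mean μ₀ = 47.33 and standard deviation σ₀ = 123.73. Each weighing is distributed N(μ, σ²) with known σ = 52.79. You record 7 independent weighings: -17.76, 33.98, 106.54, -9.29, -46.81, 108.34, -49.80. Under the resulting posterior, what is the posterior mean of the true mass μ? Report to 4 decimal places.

18.6320

For Normal data with known variance σ², a Normal(μ₀, σ₀²) prior on μ is conjugate. Posterior precision = 1/σ₀² + n/σ²; posterior mean is the precision-weighted average of μ₀ and x̄.
Σxᵢ = (-17.76) + 33.98 + 106.54 + (-9.29) + (-46.81) + 108.34 + (-49.80) = 125.2, so n·x̄ = 125.2.
σ₀² = 123.73² = 15309.1129, σ² = 52.79² = 2786.7841; σ² + n·σ₀² = 2786.7841 + 7·15309.1129 = 109950.5744.
Posterior mean = (μ₀/σ₀² + n·x̄/σ²)/(1/σ₀² + n/σ²) = (σ²·μ₀ + σ₀²·n·x̄)/(σ² + n·σ₀²) = (2786.7841·47.33 + 15309.1129·125.2)/109950.5744 = 2048599.426533/109950.5744 = 18.6320.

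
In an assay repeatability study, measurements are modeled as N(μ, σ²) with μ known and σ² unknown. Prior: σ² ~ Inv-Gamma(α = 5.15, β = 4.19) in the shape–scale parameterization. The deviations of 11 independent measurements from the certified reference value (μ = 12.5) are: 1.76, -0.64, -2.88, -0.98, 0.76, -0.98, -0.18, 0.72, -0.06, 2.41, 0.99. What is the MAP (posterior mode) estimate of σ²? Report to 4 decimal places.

With known mean μ and an Inverse-Gamma(α, β) prior on σ², the Normal likelihood is conjugate: posterior is Inv-Gamma(α + n/2, β + Σ(xᵢ−μ)²/2).
Σ(xᵢ−μ)² = (1.76)² + (-0.64)² + (-2.88)² + (-0.98)² + (0.76)² + (-0.98)² + (-0.18)² + (0.72)² + (-0.06)² + (2.41)² + (0.99)² = 21.6426.
Posterior: Inv-Gamma(5.15 + 11/2, 4.19 + 21.6426/2) = Inv-Gamma(10.65, 15.01130).
Mode = β/(α+1) = 15.01130/11.65 = 1.2885.

1.2885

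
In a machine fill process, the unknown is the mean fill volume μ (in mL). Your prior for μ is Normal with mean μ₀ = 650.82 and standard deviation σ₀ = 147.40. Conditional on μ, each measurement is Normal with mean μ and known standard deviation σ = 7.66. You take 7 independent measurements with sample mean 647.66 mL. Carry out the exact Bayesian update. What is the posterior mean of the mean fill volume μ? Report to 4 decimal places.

For Normal data with known variance σ², a Normal(μ₀, σ₀²) prior on μ is conjugate. Posterior precision = 1/σ₀² + n/σ²; posterior mean is the precision-weighted average of μ₀ and x̄.
n·x̄ = 7·647.66 = 4533.62.
σ₀² = 147.40² = 21726.76, σ² = 7.66² = 58.6756; σ² + n·σ₀² = 58.6756 + 7·21726.76 = 152145.9956.
Posterior mean = (μ₀/σ₀² + n·x̄/σ²)/(1/σ₀² + n/σ²) = (σ²·μ₀ + σ₀²·n·x̄)/(σ² + n·σ₀²) = (58.6756·650.82 + 21726.76·4533.62)/152145.9956 = 98539060.925192/152145.9956 = 647.6612.

647.6612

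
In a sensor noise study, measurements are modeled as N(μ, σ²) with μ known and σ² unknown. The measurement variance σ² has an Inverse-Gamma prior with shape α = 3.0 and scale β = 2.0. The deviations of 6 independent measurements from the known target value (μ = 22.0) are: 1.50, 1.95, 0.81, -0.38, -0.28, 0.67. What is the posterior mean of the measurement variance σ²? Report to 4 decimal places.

With known mean μ and an Inverse-Gamma(α, β) prior on σ², the Normal likelihood is conjugate: posterior is Inv-Gamma(α + n/2, β + Σ(xᵢ−μ)²/2).
Σ(xᵢ−μ)² = (1.50)² + (1.95)² + (0.81)² + (-0.38)² + (-0.28)² + (0.67)² = 7.3803.
Posterior: Inv-Gamma(3.0 + 6/2, 2.0 + 7.3803/2) = Inv-Gamma(6.00, 5.69015).
E[σ²|data] = β/(α−1) = 5.69015/5.00 = 1.1380.

1.1380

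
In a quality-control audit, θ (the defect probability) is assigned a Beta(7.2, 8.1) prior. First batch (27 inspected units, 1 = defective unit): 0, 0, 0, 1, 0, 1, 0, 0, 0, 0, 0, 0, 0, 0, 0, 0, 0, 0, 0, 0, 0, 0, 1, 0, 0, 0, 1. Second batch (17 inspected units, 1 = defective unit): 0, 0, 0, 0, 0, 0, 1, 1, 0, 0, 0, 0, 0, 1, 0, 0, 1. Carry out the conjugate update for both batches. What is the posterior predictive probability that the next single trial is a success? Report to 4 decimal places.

The Beta prior is conjugate to a Binomial/Bernoulli likelihood; the update adds successes to α and failures to β.
After batch 1: Beta(7.2+4, 8.1+23) = Beta(11.2, 31.1).
After batch 2: Beta(11.2+4, 31.1+13) = Beta(15.2, 44.1).
For a single future Bernoulli trial, P(success | data) = α/(α+β) = 0.2563.

0.2563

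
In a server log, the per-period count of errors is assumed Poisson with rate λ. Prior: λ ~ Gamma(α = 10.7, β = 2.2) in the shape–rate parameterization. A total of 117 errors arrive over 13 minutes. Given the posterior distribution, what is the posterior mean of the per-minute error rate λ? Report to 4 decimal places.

With a Gamma(shape α, rate β) prior, the Poisson likelihood is conjugate: the posterior is Gamma(α + ΣXᵢ, β + n).
Posterior: Gamma(α+S, β+n) = Gamma(10.7+117, 2.2+13) = Gamma(127.7, 15.2).
Posterior mean = α/β = 127.7/15.2 = 8.4013.

8.4013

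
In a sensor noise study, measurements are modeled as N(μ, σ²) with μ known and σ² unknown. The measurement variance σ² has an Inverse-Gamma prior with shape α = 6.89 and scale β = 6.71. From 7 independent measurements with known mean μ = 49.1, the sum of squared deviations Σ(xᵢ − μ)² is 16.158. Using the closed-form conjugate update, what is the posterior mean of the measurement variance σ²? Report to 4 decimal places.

1.5750

With known mean μ and an Inverse-Gamma(α, β) prior on σ², the Normal likelihood is conjugate: posterior is Inv-Gamma(α + n/2, β + Σ(xᵢ−μ)²/2).
Posterior: Inv-Gamma(6.89 + 7/2, 6.71 + 16.158/2) = Inv-Gamma(10.39, 14.7890).
E[σ²|data] = β/(α−1) = 14.7890/9.39 = 1.5750.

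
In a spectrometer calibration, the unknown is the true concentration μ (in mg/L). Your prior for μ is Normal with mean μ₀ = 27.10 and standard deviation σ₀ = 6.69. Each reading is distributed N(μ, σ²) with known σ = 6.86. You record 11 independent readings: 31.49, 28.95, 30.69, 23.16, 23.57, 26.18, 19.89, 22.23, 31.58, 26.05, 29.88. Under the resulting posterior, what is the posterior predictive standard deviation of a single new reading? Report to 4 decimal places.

7.1389

For Normal data with known variance σ², a Normal(μ₀, σ₀²) prior on μ is conjugate. Posterior precision = 1/σ₀² + n/σ²; posterior mean is the precision-weighted average of μ₀ and x̄.
σ₀² = 6.69² = 44.7561, σ² = 6.86² = 47.0596; σ² + n·σ₀² = 47.0596 + 11·44.7561 = 539.3767.
Posterior precision = 1/σ₀² + n/σ² = 1/44.7561 + 11/47.0596 = (σ² + n·σ₀²)/(σ₀²σ²) = 539.3767/(44.7561·47.0596); posterior variance σₙ² = σ₀²σ²/(σ² + n·σ₀²) = 44.7561·47.0596/539.3767 = 3.904885.
Predictive variance for one new observation = σₙ² + σ² = 44.7561·47.0596/539.3767 + 47.0596 = σ²·(σ₀² + 539.3767)/539.3767 = 47.0596·584.1328/539.3767 = 50.964485; SD = √(47.0596·584.1328/539.3767) = 7.1389.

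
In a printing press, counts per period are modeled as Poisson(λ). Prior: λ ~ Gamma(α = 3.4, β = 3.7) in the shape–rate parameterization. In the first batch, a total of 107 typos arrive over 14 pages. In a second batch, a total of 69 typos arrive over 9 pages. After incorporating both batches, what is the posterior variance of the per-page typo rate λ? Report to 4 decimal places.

0.2517

With a Gamma(shape α, rate β) prior, the Poisson likelihood is conjugate: the posterior is Gamma(α + ΣXᵢ, β + n).
After batch 1: Gamma(α+S, β+n) = Gamma(3.4+107, 3.7+14) = Gamma(110.4, 17.7).
After batch 2: Gamma(α+S, β+n) = Gamma(110.4+69, 17.7+9) = Gamma(179.4, 26.7).
Var = α/β² = 179.4/26.7² = 0.2517.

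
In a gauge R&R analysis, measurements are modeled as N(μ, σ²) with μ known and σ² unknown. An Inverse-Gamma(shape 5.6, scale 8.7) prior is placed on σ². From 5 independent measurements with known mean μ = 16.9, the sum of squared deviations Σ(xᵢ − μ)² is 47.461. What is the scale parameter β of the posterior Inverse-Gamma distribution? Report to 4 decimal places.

32.4305

With known mean μ and an Inverse-Gamma(α, β) prior on σ², the Normal likelihood is conjugate: posterior is Inv-Gamma(α + n/2, β + Σ(xᵢ−μ)²/2).
Posterior: Inv-Gamma(5.6 + 5/2, 8.7 + 47.461/2) = Inv-Gamma(8.10, 32.4305).
Posterior β = 32.4305.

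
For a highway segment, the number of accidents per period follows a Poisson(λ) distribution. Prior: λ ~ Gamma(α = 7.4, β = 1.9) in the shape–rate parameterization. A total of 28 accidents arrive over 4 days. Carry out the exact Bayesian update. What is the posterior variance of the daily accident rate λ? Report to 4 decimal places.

With a Gamma(shape α, rate β) prior, the Poisson likelihood is conjugate: the posterior is Gamma(α + ΣXᵢ, β + n).
Posterior: Gamma(α+S, β+n) = Gamma(7.4+28, 1.9+4) = Gamma(35.4, 5.9).
Var = α/β² = 35.4/5.9² = 1.0169.

1.0169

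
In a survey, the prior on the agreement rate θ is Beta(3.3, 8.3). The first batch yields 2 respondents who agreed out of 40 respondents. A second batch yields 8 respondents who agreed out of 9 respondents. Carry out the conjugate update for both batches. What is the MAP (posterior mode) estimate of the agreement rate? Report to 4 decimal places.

The Beta prior is conjugate to a Binomial/Bernoulli likelihood; the update adds successes to α and failures to β.
After batch 1: Beta(3.3+2, 8.3+38) = Beta(5.3, 46.3).
After batch 2: Beta(5.3+8, 46.3+1) = Beta(13.3, 47.3).
Mode of Beta(a,b) for a,b>1 is (a−1)/(a+b−2) = 12.3/58.6 = 0.2099.

0.2099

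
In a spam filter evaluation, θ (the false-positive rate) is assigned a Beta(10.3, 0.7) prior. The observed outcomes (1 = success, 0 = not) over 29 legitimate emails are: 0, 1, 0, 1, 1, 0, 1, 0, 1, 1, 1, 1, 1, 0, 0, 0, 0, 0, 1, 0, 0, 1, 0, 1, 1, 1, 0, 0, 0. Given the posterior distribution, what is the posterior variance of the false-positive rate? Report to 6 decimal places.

The Beta prior is conjugate to a Binomial/Bernoulli likelihood; the update adds successes to α and failures to β.
Posterior: Beta(α+k, β+n−k) = Beta(10.3+14, 0.7+15) = Beta(24.3, 15.7).
Var = αβ/((α+β)²(α+β+1)) = 24.3·15.7/(40.0²·41.0) = 0.005816.

0.005816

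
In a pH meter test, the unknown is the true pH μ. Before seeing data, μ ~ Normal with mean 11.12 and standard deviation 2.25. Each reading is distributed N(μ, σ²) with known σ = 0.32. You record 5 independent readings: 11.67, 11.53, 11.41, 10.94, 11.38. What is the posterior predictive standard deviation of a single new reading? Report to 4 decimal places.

For Normal data with known variance σ², a Normal(μ₀, σ₀²) prior on μ is conjugate. Posterior precision = 1/σ₀² + n/σ²; posterior mean is the precision-weighted average of μ₀ and x̄.
σ₀² = 2.25² = 5.0625, σ² = 0.32² = 0.1024; σ² + n·σ₀² = 0.1024 + 5·5.0625 = 25.4149.
Posterior precision = 1/σ₀² + n/σ² = 1/5.0625 + 5/0.1024 = (σ² + n·σ₀²)/(σ₀²σ²) = 25.4149/(5.0625·0.1024); posterior variance σₙ² = σ₀²σ²/(σ² + n·σ₀²) = 5.0625·0.1024/25.4149 = 0.020397.
Predictive variance for one new observation = σₙ² + σ² = 5.0625·0.1024/25.4149 + 0.1024 = σ²·(σ₀² + 25.4149)/25.4149 = 0.1024·30.4774/25.4149 = 0.122797; SD = √(0.1024·30.4774/25.4149) = 0.3504.

0.3504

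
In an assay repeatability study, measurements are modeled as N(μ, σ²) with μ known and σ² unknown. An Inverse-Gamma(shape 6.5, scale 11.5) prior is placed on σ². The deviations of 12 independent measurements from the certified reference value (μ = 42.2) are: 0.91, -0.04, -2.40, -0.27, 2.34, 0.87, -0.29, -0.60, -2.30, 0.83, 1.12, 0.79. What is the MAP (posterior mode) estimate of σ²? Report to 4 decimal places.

With known mean μ and an Inverse-Gamma(α, β) prior on σ², the Normal likelihood is conjugate: posterior is Inv-Gamma(α + n/2, β + Σ(xᵢ−μ)²/2).
Σ(xᵢ−μ)² = (0.91)² + (-0.04)² + (-2.40)² + (-0.27)² + (2.34)² + (0.87)² + (-0.29)² + (-0.60)² + (-2.30)² + (0.83)² + (1.12)² + (0.79)² = 21.1966.
Posterior: Inv-Gamma(6.5 + 12/2, 11.5 + 21.1966/2) = Inv-Gamma(12.50, 22.09830).
Mode = β/(α+1) = 22.09830/13.50 = 1.6369.

1.6369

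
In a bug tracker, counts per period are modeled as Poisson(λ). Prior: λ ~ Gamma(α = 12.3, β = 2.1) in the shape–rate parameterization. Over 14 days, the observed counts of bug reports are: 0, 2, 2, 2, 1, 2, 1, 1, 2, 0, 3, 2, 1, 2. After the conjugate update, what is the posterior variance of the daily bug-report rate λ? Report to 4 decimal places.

0.1285

With a Gamma(shape α, rate β) prior, the Poisson likelihood is conjugate: the posterior is Gamma(α + ΣXᵢ, β + n).
Sum of counts S = 21 over n = 14 days.
Posterior: Gamma(α+S, β+n) = Gamma(12.3+21, 2.1+14) = Gamma(33.3, 16.1).
Var = α/β² = 33.3/16.1² = 0.1285.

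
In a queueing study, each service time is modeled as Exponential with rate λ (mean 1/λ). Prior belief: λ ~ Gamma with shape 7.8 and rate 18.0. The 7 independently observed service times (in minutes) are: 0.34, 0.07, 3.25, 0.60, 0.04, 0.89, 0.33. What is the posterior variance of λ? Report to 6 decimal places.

With a Gamma(shape α, rate β) prior on the exponential rate λ, the posterior after n observations with total T = Σxᵢ is Gamma(α+n, β+T).
Sum of observations T = 5.52 minutes; n = 7.
Posterior: Gamma(7.8+7, 18.0+5.52) = Gamma(14.8, 23.52).
Var = α/β² = 0.026754.

0.026754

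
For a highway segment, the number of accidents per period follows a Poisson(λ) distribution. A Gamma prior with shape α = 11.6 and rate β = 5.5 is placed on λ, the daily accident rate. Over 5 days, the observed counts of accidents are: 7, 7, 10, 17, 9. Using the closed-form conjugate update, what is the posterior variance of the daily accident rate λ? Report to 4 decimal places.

With a Gamma(shape α, rate β) prior, the Poisson likelihood is conjugate: the posterior is Gamma(α + ΣXᵢ, β + n).
Sum of counts S = 50 over n = 5 days.
Posterior: Gamma(α+S, β+n) = Gamma(11.6+50, 5.5+5) = Gamma(61.6, 10.5).
Var = α/β² = 61.6/10.5² = 0.5587.

0.5587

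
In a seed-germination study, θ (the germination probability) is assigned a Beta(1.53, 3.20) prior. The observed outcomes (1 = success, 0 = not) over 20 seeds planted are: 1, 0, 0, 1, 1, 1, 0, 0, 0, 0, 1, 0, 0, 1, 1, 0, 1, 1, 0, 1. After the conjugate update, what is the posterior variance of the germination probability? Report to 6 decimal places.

The Beta prior is conjugate to a Binomial/Bernoulli likelihood; the update adds successes to α and failures to β.
Posterior: Beta(α+k, β+n−k) = Beta(1.53+10, 3.20+10) = Beta(11.53, 13.20).
Var = αβ/((α+β)²(α+β+1)) = 11.53·13.20/(24.73²·25.73) = 0.009672.

0.009672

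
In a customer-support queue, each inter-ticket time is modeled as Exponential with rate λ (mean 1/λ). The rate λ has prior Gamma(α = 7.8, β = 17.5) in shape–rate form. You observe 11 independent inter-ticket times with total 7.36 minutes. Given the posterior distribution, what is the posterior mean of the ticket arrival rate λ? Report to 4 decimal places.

With a Gamma(shape α, rate β) prior on the exponential rate λ, the posterior after n observations with total T = Σxᵢ is Gamma(α+n, β+T).
Posterior: Gamma(7.8+11, 17.5+7.36) = Gamma(18.8, 24.86).
Posterior mean of λ = α/β = 18.8/24.86 = 0.7562.

0.7562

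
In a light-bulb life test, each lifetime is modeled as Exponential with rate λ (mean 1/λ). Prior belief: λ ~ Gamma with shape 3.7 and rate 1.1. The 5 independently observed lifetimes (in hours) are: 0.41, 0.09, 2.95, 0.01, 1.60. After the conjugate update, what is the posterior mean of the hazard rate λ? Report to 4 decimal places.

1.4123

With a Gamma(shape α, rate β) prior on the exponential rate λ, the posterior after n observations with total T = Σxᵢ is Gamma(α+n, β+T).
Sum of observations T = 5.06 hours; n = 5.
Posterior: Gamma(3.7+5, 1.1+5.06) = Gamma(8.7, 6.16).
Posterior mean of λ = α/β = 8.7/6.16 = 1.4123.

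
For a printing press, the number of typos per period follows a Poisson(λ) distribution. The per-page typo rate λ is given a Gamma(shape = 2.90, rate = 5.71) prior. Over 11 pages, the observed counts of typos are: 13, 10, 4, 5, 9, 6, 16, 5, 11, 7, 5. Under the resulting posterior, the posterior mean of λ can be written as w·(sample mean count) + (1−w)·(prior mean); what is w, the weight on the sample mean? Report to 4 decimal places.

With a Gamma(shape α, rate β) prior, the Poisson likelihood is conjugate: the posterior is Gamma(α + ΣXᵢ, β + n).
Posterior mean = (α₀+S)/(β₀+n) = [n/(β₀+n)]·(S/n) + [β₀/(β₀+n)]·(α₀/β₀), so only n and β₀ enter the weight.
Weight on data w = n/(β₀+n) = 11/(5.71+11) = 11/16.71 = 0.6583.

0.6583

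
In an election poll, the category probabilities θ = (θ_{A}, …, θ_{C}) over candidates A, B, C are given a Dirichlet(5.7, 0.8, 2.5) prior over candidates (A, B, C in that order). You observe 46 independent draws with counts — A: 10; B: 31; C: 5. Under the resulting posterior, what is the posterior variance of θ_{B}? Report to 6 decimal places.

The Dirichlet prior is conjugate to the Multinomial likelihood: each posterior αⱼ = prior αⱼ + observed count nⱼ.
Posterior concentration: (15.7, 31.8, 7.5), total = 55.0.
Var[θ_j] = α_j(Σα−α_j)/((Σα)²(Σα+1)) = 31.8·23.2/(55.0²·56.0) = 0.004355.

0.004355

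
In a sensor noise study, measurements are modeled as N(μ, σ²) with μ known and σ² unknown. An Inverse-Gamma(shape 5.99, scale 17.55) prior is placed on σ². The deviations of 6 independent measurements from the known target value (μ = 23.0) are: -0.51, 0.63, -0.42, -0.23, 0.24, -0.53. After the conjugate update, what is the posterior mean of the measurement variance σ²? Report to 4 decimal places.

2.2731

With known mean μ and an Inverse-Gamma(α, β) prior on σ², the Normal likelihood is conjugate: posterior is Inv-Gamma(α + n/2, β + Σ(xᵢ−μ)²/2).
Σ(xᵢ−μ)² = (-0.51)² + (0.63)² + (-0.42)² + (-0.23)² + (0.24)² + (-0.53)² = 1.2248.
Posterior: Inv-Gamma(5.99 + 6/2, 17.55 + 1.2248/2) = Inv-Gamma(8.99, 18.16240).
E[σ²|data] = β/(α−1) = 18.16240/7.99 = 2.2731.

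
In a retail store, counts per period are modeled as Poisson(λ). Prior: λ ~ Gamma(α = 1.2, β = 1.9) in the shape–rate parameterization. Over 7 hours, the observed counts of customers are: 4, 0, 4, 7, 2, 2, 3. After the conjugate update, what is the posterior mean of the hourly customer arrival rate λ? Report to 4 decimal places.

With a Gamma(shape α, rate β) prior, the Poisson likelihood is conjugate: the posterior is Gamma(α + ΣXᵢ, β + n).
Sum of counts S = 22 over n = 7 hours.
Posterior: Gamma(α+S, β+n) = Gamma(1.2+22, 1.9+7) = Gamma(23.2, 8.9).
Posterior mean = α/β = 23.2/8.9 = 2.6067.

2.6067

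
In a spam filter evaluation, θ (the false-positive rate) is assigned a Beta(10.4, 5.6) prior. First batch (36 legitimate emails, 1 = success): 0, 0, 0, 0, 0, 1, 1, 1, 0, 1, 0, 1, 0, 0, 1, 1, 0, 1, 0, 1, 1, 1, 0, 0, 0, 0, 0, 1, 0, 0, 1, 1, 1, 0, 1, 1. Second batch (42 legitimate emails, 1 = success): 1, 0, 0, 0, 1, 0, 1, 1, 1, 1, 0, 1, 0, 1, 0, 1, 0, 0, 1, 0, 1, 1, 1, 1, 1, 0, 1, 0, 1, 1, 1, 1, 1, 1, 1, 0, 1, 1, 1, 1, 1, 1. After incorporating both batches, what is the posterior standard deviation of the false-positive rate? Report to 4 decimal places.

The Beta prior is conjugate to a Binomial/Bernoulli likelihood; the update adds successes to α and failures to β.
After batch 1: Beta(10.4+17, 5.6+19) = Beta(27.4, 24.6).
After batch 2: Beta(27.4+29, 24.6+13) = Beta(56.4, 37.6).
Var = αβ/((α+β)²(α+β+1)) = 56.4·37.6/(94.0²·95.0) = 0.00252632; SD = √0.00252632 = 0.0503.

0.0503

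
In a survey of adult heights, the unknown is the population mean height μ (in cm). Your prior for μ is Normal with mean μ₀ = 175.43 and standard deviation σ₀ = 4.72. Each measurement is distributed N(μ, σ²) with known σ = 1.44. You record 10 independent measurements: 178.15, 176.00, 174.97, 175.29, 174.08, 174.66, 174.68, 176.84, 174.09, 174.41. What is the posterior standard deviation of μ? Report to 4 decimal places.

For Normal data with known variance σ², a Normal(μ₀, σ₀²) prior on μ is conjugate. Posterior precision = 1/σ₀² + n/σ²; posterior mean is the precision-weighted average of μ₀ and x̄.
σ₀² = 4.72² = 22.2784, σ² = 1.44² = 2.0736; σ² + n·σ₀² = 2.0736 + 10·22.2784 = 224.8576.
Posterior precision = 1/σ₀² + n/σ² = 1/22.2784 + 10/2.0736 = (σ² + n·σ₀²)/(σ₀²σ²) = 224.8576/(22.2784·2.0736); posterior variance σₙ² = σ₀²σ²/(σ² + n·σ₀²) = 22.2784·2.0736/224.8576 = 0.205448.
Posterior SD = √σₙ² = √(22.2784·2.0736/224.8576) = 0.4533.

0.4533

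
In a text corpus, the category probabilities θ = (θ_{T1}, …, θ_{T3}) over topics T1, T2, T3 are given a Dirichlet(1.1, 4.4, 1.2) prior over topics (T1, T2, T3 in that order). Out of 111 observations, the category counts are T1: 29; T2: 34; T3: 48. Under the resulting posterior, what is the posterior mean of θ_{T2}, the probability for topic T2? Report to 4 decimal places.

The Dirichlet prior is conjugate to the Multinomial likelihood: each posterior αⱼ = prior αⱼ + observed count nⱼ.
Posterior concentration: (30.1, 38.4, 49.2), total = 117.7.
E[θ_{T2}|data] = α_{T2}/Σα = 38.4/117.7 = 0.3263.

0.3263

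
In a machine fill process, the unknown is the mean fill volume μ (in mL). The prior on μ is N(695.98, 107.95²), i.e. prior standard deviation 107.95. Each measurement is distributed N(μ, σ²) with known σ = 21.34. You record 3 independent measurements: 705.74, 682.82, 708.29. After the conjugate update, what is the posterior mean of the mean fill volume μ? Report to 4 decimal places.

For Normal data with known variance σ², a Normal(μ₀, σ₀²) prior on μ is conjugate. Posterior precision = 1/σ₀² + n/σ²; posterior mean is the precision-weighted average of μ₀ and x̄.
Σxᵢ = 705.74 + 682.82 + 708.29 = 2096.85, so n·x̄ = 2096.85.
σ₀² = 107.95² = 11653.2025, σ² = 21.34² = 455.3956; σ² + n·σ₀² = 455.3956 + 3·11653.2025 = 35415.0031.
Posterior mean = (μ₀/σ₀² + n·x̄/σ²)/(1/σ₀² + n/σ²) = (σ²·μ₀ + σ₀²·n·x̄)/(σ² + n·σ₀²) = (455.3956·695.98 + 11653.2025·2096.85)/35415.0031 = 24751963.891813/35415.0031 = 698.9118.

698.9118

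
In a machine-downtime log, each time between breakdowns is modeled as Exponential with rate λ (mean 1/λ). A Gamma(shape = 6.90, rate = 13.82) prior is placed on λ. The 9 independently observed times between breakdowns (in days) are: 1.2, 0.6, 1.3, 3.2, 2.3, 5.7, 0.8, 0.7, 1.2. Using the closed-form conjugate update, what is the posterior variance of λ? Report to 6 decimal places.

With a Gamma(shape α, rate β) prior on the exponential rate λ, the posterior after n observations with total T = Σxᵢ is Gamma(α+n, β+T).
Sum of observations T = 17.0 days; n = 9.
Posterior: Gamma(6.90+9, 13.82+17.0) = Gamma(15.90, 30.82).
Var = α/β² = 0.016739.

0.016739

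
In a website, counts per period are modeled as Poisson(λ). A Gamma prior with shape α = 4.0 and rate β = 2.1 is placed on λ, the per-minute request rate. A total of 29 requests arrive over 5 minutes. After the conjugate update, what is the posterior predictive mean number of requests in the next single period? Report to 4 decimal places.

With a Gamma(shape α, rate β) prior, the Poisson likelihood is conjugate: the posterior is Gamma(α + ΣXᵢ, β + n).
Posterior: Gamma(α+S, β+n) = Gamma(4.0+29, 2.1+5) = Gamma(33.0, 7.1).
The predictive distribution for one future period is NegBinom with mean α/β = 4.6479.

4.6479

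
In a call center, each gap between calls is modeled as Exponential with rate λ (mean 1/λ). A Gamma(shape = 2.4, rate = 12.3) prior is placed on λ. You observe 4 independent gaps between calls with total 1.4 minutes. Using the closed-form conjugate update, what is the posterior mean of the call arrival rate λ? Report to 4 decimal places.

0.4672

With a Gamma(shape α, rate β) prior on the exponential rate λ, the posterior after n observations with total T = Σxᵢ is Gamma(α+n, β+T).
Posterior: Gamma(2.4+4, 12.3+1.4) = Gamma(6.4, 13.7).
Posterior mean of λ = α/β = 6.4/13.7 = 0.4672.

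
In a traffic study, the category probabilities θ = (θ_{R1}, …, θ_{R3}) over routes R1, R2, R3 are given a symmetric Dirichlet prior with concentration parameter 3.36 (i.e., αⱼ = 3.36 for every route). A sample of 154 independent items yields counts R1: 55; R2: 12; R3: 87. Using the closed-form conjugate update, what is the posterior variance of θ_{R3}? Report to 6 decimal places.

0.001499

The Dirichlet prior is conjugate to the Multinomial likelihood: each posterior αⱼ = prior αⱼ + observed count nⱼ.
Posterior concentration: (58.36, 15.36, 90.36), total = 164.08.
Var[θ_j] = α_j(Σα−α_j)/((Σα)²(Σα+1)) = 90.36·73.72/(164.08²·165.08) = 0.001499.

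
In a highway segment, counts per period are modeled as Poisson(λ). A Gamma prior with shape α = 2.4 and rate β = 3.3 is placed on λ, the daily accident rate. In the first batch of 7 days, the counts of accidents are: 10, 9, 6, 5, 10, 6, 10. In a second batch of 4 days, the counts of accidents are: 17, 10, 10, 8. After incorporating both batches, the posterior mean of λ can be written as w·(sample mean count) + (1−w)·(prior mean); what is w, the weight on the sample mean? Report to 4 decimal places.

0.7692

With a Gamma(shape α, rate β) prior, the Poisson likelihood is conjugate: the posterior is Gamma(α + ΣXᵢ, β + n).
Total number of days: n = 7 + 4 = 11.
Posterior mean = (α₀+S)/(β₀+n) = [n/(β₀+n)]·(S/n) + [β₀/(β₀+n)]·(α₀/β₀), so only n and β₀ enter the weight.
Weight on data w = n/(β₀+n) = 11/(3.3+11) = 11/14.3 = 0.7692.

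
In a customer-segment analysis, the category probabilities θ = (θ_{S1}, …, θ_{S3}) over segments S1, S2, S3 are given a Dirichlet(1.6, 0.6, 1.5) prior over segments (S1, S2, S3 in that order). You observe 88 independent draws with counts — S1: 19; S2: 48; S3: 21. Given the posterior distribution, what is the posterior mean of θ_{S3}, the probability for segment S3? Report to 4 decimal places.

The Dirichlet prior is conjugate to the Multinomial likelihood: each posterior αⱼ = prior αⱼ + observed count nⱼ.
Posterior concentration: (20.6, 48.6, 22.5), total = 91.7.
E[θ_{S3}|data] = α_{S3}/Σα = 22.5/91.7 = 0.2454.

0.2454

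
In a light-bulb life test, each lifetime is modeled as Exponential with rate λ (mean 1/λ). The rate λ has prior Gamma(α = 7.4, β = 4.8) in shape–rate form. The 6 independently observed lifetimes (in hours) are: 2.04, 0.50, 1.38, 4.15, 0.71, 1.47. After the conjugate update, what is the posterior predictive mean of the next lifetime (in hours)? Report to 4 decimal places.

1.2137

With a Gamma(shape α, rate β) prior on the exponential rate λ, the posterior after n observations with total T = Σxᵢ is Gamma(α+n, β+T).
Sum of observations T = 10.25 hours; n = 6.
Posterior: Gamma(7.4+6, 4.8+10.25) = Gamma(13.4, 15.05).
The predictive distribution for the next observation is Lomax; its mean is β/(α−1) = 15.05/12.4 = 1.2137.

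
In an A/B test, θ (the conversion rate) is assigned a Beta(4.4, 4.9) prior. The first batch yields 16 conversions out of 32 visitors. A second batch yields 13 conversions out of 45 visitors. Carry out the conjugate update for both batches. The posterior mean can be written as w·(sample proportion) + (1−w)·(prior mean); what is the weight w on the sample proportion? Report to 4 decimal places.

The Beta prior is conjugate to a Binomial/Bernoulli likelihood; the update adds successes to α and failures to β.
Total number of visitors: n = 32 + 45 = 77.
Posterior mean = (α₀+k)/(α₀+β₀+n) = [n/(α₀+β₀+n)]·(k/n) + [(α₀+β₀)/(α₀+β₀+n)]·α₀/(α₀+β₀), so only n and the prior enter the weight.
The weight on the data is w = n/(α₀+β₀+n) = 77/(4.4+4.9+77) = 77/86.3 = 0.8922.

0.8922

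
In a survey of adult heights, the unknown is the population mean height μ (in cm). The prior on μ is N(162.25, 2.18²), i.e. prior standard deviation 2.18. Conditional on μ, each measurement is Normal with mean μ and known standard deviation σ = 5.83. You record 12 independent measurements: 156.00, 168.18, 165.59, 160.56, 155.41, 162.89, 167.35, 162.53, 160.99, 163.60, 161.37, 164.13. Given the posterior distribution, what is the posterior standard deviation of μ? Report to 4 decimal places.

For Normal data with known variance σ², a Normal(μ₀, σ₀²) prior on μ is conjugate. Posterior precision = 1/σ₀² + n/σ²; posterior mean is the precision-weighted average of μ₀ and x̄.
σ₀² = 2.18² = 4.7524, σ² = 5.83² = 33.9889; σ² + n·σ₀² = 33.9889 + 12·4.7524 = 91.0177.
Posterior precision = 1/σ₀² + n/σ² = 1/4.7524 + 12/33.9889 = (σ² + n·σ₀²)/(σ₀²σ²) = 91.0177/(4.7524·33.9889); posterior variance σₙ² = σ₀²σ²/(σ² + n·σ₀²) = 4.7524·33.9889/91.0177 = 1.774697.
Posterior SD = √σₙ² = √(4.7524·33.9889/91.0177) = 1.3322.

1.3322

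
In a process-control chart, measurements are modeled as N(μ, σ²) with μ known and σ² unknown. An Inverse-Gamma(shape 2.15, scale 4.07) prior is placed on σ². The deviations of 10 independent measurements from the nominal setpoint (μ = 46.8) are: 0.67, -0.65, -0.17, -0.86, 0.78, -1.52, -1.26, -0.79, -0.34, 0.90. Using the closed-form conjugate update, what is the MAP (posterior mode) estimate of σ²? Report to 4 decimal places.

With known mean μ and an Inverse-Gamma(α, β) prior on σ², the Normal likelihood is conjugate: posterior is Inv-Gamma(α + n/2, β + Σ(xᵢ−μ)²/2).
Σ(xᵢ−μ)² = (0.67)² + (-0.65)² + (-0.17)² + (-0.86)² + (0.78)² + (-1.52)² + (-1.26)² + (-0.79)² + (-0.34)² + (0.90)² = 7.6960.
Posterior: Inv-Gamma(2.15 + 10/2, 4.07 + 7.6960/2) = Inv-Gamma(7.15, 7.91800).
Mode = β/(α+1) = 7.91800/8.15 = 0.9715.

0.9715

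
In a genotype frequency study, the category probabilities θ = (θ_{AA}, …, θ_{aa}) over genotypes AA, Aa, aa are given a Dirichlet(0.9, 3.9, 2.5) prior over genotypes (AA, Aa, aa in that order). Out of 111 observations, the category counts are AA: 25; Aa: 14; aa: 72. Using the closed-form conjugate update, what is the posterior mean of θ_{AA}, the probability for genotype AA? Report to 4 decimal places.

The Dirichlet prior is conjugate to the Multinomial likelihood: each posterior αⱼ = prior αⱼ + observed count nⱼ.
Posterior concentration: (25.9, 17.9, 74.5), total = 118.3.
E[θ_{AA}|data] = α_{AA}/Σα = 25.9/118.3 = 0.2189.

0.2189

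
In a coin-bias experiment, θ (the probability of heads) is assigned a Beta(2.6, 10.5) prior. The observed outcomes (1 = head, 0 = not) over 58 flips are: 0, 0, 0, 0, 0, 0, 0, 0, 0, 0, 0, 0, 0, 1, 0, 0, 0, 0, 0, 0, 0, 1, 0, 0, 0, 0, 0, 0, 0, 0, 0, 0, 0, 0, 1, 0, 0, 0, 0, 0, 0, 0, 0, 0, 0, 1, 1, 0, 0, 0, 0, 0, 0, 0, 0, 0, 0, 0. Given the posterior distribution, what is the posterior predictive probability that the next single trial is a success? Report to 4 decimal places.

0.1069

The Beta prior is conjugate to a Binomial/Bernoulli likelihood; the update adds successes to α and failures to β.
Posterior: Beta(α+k, β+n−k) = Beta(2.6+5, 10.5+53) = Beta(7.6, 63.5).
For a single future Bernoulli trial, P(success | data) = α/(α+β) = 0.1069.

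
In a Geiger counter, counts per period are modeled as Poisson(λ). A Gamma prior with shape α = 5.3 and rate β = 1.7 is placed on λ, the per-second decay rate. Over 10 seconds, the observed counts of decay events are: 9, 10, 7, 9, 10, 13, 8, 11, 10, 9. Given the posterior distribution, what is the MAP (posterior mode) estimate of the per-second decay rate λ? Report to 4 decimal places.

8.5726

With a Gamma(shape α, rate β) prior, the Poisson likelihood is conjugate: the posterior is Gamma(α + ΣXᵢ, β + n).
Sum of counts S = 96 over n = 10 seconds.
Posterior: Gamma(α+S, β+n) = Gamma(5.3+96, 1.7+10) = Gamma(101.3, 11.7).
Mode of Gamma(α,β) for α≥1 is (α−1)/β = 100.3/11.7 = 8.5726.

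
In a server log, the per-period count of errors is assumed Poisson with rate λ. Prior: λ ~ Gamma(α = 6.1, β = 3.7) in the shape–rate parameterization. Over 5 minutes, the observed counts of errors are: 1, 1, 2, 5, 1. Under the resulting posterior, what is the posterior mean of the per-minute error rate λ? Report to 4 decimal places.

1.8506

With a Gamma(shape α, rate β) prior, the Poisson likelihood is conjugate: the posterior is Gamma(α + ΣXᵢ, β + n).
Sum of counts S = 10 over n = 5 minutes.
Posterior: Gamma(α+S, β+n) = Gamma(6.1+10, 3.7+5) = Gamma(16.1, 8.7).
Posterior mean = α/β = 16.1/8.7 = 1.8506.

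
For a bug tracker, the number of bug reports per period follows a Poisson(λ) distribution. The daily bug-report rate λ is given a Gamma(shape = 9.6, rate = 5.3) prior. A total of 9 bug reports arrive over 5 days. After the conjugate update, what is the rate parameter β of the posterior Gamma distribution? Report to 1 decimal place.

10.3

With a Gamma(shape α, rate β) prior, the Poisson likelihood is conjugate: the posterior is Gamma(α + ΣXᵢ, β + n).
Posterior: Gamma(α+S, β+n) = Gamma(9.6+9, 5.3+5) = Gamma(18.6, 10.3).
Posterior β = 10.3.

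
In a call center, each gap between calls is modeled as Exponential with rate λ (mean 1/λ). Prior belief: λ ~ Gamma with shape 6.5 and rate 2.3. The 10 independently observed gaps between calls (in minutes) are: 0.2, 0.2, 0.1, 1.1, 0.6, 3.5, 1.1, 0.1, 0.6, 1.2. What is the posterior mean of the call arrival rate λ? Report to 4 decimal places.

With a Gamma(shape α, rate β) prior on the exponential rate λ, the posterior after n observations with total T = Σxᵢ is Gamma(α+n, β+T).
Sum of observations T = 8.7 minutes; n = 10.
Posterior: Gamma(6.5+10, 2.3+8.7) = Gamma(16.5, 11.0).
Posterior mean of λ = α/β = 16.5/11.0 = 1.5000.

1.5000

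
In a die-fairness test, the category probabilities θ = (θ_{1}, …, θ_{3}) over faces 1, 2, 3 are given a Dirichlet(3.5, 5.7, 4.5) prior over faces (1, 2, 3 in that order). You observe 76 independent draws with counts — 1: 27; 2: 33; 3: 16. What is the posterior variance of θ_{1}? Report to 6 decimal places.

The Dirichlet prior is conjugate to the Multinomial likelihood: each posterior αⱼ = prior αⱼ + observed count nⱼ.
Posterior concentration: (30.5, 38.7, 20.5), total = 89.7.
Var[θ_j] = α_j(Σα−α_j)/((Σα)²(Σα+1)) = 30.5·59.2/(89.7²·90.7) = 0.002474.

0.002474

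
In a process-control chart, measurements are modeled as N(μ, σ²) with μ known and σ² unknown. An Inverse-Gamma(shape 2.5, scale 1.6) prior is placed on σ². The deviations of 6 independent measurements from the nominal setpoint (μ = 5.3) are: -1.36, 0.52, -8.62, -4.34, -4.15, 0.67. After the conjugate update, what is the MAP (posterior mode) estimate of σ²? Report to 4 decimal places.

With known mean μ and an Inverse-Gamma(α, β) prior on σ², the Normal likelihood is conjugate: posterior is Inv-Gamma(α + n/2, β + Σ(xᵢ−μ)²/2).
Σ(xᵢ−μ)² = (-1.36)² + (0.52)² + (-8.62)² + (-4.34)² + (-4.15)² + (0.67)² = 112.9314.
Posterior: Inv-Gamma(2.5 + 6/2, 1.6 + 112.9314/2) = Inv-Gamma(5.50, 58.06570).
Mode = β/(α+1) = 58.06570/6.50 = 8.9332.

8.9332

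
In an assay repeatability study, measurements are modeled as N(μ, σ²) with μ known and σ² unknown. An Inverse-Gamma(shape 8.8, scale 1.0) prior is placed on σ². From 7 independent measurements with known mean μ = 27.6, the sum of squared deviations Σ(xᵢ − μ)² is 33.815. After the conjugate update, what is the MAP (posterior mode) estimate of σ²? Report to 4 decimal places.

1.3464

With known mean μ and an Inverse-Gamma(α, β) prior on σ², the Normal likelihood is conjugate: posterior is Inv-Gamma(α + n/2, β + Σ(xᵢ−μ)²/2).
Posterior: Inv-Gamma(8.8 + 7/2, 1.0 + 33.815/2) = Inv-Gamma(12.30, 17.9075).
Mode = β/(α+1) = 17.9075/13.30 = 1.3464.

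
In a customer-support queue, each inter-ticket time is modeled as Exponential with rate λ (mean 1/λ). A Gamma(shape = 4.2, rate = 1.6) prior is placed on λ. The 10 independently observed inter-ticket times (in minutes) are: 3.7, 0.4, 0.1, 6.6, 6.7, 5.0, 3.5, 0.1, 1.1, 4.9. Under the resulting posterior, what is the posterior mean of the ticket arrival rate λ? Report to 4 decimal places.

With a Gamma(shape α, rate β) prior on the exponential rate λ, the posterior after n observations with total T = Σxᵢ is Gamma(α+n, β+T).
Sum of observations T = 32.1 minutes; n = 10.
Posterior: Gamma(4.2+10, 1.6+32.1) = Gamma(14.2, 33.7).
Posterior mean of λ = α/β = 14.2/33.7 = 0.4214.

0.4214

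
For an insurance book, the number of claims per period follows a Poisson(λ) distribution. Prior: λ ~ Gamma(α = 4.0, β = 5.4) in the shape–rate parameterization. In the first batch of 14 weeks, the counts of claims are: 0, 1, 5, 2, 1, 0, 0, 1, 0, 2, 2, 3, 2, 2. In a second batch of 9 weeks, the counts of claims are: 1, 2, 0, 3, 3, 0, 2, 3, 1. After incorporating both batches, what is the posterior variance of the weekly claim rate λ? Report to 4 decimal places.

0.0496

With a Gamma(shape α, rate β) prior, the Poisson likelihood is conjugate: the posterior is Gamma(α + ΣXᵢ, β + n).
Batch 1: sum of counts S = 21 over n = 14 weeks.
After batch 1: Gamma(α+S, β+n) = Gamma(4.0+21, 5.4+14) = Gamma(25.0, 19.4).
Batch 2: sum of counts S = 15 over n = 9 weeks.
After batch 2: Gamma(α+S, β+n) = Gamma(25.0+15, 19.4+9) = Gamma(40.0, 28.4).
Var = α/β² = 40.0/28.4² = 0.0496.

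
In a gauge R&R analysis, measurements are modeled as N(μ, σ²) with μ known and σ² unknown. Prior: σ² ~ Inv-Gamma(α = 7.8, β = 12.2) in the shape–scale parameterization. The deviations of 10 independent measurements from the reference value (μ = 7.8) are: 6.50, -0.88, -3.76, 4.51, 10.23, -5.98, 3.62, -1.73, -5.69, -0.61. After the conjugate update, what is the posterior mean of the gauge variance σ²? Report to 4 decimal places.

With known mean μ and an Inverse-Gamma(α, β) prior on σ², the Normal likelihood is conjugate: posterior is Inv-Gamma(α + n/2, β + Σ(xᵢ−μ)²/2).
Σ(xᵢ−μ)² = (6.50)² + (-0.88)² + (-3.76)² + (4.51)² + (10.23)² + (-5.98)² + (3.62)² + (-1.73)² + (-5.69)² + (-0.61)² = 266.7609.
Posterior: Inv-Gamma(7.8 + 10/2, 12.2 + 266.7609/2) = Inv-Gamma(12.80, 145.58045).
E[σ²|data] = β/(α−1) = 145.58045/11.80 = 12.3373.

12.3373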